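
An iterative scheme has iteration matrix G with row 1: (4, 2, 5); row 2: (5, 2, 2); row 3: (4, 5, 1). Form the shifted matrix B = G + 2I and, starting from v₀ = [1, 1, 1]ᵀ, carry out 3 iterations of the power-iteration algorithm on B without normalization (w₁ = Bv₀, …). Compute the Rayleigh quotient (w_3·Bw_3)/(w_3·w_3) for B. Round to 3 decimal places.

12.139

B = G + 2I has rows (6, 2, 5); (5, 4, 2); (4, 5, 3)
w1 = Bv₀ = (6·1 + 2·1 + 5·1; 5·1 + 4·1 + 2·1; 4·1 + 5·1 + 3·1) = (13, 11, 12)
w2 = Bw1 = (6·13 + 2·11 + 5·12; 5·13 + 4·11 + 2·12; 4·13 + 5·11 + 3·12) = (160, 133, 143)
w3 = Bw2 = (1941, 1618, 1734)
Bw3 = (23552, 19645, 21056)
w3·Bw3 = 114011146; w3·w3 = 9392161; μ ≈ 114011146/9392161 = 12.139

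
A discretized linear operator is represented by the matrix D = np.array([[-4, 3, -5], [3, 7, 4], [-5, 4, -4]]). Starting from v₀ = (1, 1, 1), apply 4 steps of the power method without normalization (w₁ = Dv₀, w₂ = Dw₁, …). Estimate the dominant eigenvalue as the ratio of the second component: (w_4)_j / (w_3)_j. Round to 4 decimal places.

w1 = Dv₀ = ((-4)·1 + 3·1 + (-5)·1; 3·1 + 7·1 + 4·1; (-5)·1 + 4·1 + (-4)·1) = (-6, 14, -5)
w2 = Dw1 = ((-4)·(-6) + 3·14 + (-5)·(-5); 3·(-6) + 7·14 + 4·(-5); (-5)·(-6) + 4·14 + (-4)·(-5)) = (91, 60, 106)
w3 = Dw2 = (-714, 1117, -639)
w4 = Dw3 = (9402, 3121, 10594)
Ratio at component: 3121 / 1117 = 2.7941

λ ≈ 2.7941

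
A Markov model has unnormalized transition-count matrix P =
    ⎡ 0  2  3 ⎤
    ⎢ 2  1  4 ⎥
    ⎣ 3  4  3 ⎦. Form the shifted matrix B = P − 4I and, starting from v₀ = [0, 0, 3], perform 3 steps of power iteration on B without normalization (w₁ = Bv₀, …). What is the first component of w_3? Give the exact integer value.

B = P − 4I has rows (-4, 2, 3); (2, -3, 4); (3, 4, -1)
w1 = Bv₀ = ((-4)·0 + 2·0 + 3·3; 2·0 + (-3)·0 + 4·3; 3·0 + 4·0 + (-1)·3) = (9, 12, -3)
w2 = Bw1 = ((-4)·9 + 2·12 + 3·(-3); 2·9 + (-3)·12 + 4·(-3); 3·9 + 4·12 + (-1)·(-3)) = (-21, -30, 78)
w3 = Bw2 = (258, 360, -261)
Requested component of w3: 258

258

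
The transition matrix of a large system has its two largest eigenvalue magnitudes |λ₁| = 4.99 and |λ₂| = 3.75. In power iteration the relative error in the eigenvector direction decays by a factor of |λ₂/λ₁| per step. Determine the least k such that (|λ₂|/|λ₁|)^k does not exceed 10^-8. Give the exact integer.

65

|λ₂/λ₁| = 3.75/4.99 = 0.75150
Need k ≥ ln(10^-8) / ln(0.75150) = -18.4207 / -0.2857 ≈ 64.480
Smallest integer k satisfying the bound: 65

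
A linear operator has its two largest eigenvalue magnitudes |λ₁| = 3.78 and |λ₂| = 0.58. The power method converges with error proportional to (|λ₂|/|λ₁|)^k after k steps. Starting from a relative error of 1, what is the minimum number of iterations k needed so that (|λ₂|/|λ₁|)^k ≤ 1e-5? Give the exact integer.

|λ₂/λ₁| = 0.58/3.78 = 0.15344
Need k ≥ ln(1e-5) / ln(0.15344) = -11.5129 / -1.8745 ≈ 6.142
Smallest integer k satisfying the bound: 7

7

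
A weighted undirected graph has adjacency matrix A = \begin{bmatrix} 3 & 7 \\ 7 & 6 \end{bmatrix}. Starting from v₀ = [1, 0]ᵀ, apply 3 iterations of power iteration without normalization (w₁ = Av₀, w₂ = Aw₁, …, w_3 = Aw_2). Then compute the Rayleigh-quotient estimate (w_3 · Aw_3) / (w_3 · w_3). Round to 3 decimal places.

w1 = Av₀ = (3, 7)
w2 = Aw1 = (58, 63)
w3 = Aw2 = (615, 784)
Aw3 = (7333, 9009)
w3·Aw3 = 615·7333 + 784·9009 = 11572851; w3·w3 = 615·615 + 784·784 = 992881
λ ≈ 11572851/992881 = 11.656

λ ≈ 11.656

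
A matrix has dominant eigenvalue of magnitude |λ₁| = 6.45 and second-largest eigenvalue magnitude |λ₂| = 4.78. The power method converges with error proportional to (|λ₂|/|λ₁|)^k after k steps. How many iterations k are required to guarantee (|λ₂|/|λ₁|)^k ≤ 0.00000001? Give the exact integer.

|λ₂/λ₁| = 4.78/6.45 = 0.74109
Need k ≥ ln(0.00000001) / ln(0.74109) = -18.4207 / -0.2996 ≈ 61.476
Smallest integer k satisfying the bound: 62

62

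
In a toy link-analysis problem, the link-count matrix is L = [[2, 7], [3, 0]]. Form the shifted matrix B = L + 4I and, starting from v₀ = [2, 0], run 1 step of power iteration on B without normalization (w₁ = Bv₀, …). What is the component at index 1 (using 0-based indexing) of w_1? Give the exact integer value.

B = L + 4I has rows (6, 7); (3, 4)
w1 = Bv₀ = (6·2 + 7·0; 3·2 + 4·0) = (12, 6)
Requested component of w1: 6

6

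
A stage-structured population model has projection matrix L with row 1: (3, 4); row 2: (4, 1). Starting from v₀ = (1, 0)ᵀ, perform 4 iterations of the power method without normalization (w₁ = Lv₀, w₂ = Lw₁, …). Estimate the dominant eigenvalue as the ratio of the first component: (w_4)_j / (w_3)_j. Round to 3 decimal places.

λ ≈ 6.338

w1 = Lv₀ = (3·1 + 4·0; 4·1 + 1·0) = (3, 4)
w2 = Lw1 = (3·3 + 4·4; 4·3 + 1·4) = (25, 16)
w3 = Lw2 = (139, 116)
w4 = Lw3 = (881, 672)
Ratio at component: 881 / 139 = 6.338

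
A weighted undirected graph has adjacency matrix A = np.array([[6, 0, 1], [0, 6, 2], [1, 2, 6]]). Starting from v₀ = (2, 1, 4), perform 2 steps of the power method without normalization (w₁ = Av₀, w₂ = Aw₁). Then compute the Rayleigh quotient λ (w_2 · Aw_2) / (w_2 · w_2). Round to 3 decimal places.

8.143

w1 = Av₀ = (16, 14, 28)
w2 = Aw1 = (124, 140, 212)
Aw2 = (956, 1264, 1676)
w2·Aw2 = 124·956 + 140·1264 + 212·1676 = 650816; w2·w2 = 124·124 + 140·140 + 212·212 = 79920
λ ≈ 650816/79920 = 8.143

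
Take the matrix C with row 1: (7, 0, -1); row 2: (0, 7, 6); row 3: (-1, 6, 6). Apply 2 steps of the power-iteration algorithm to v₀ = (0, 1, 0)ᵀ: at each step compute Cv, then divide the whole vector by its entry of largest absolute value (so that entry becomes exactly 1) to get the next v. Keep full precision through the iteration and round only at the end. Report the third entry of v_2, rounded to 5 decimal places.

Cv0 = (0.000000, 7.000000, 6.000000); divide by 7.000000 → v1 = (0.000000, 1.000000, 0.857143)
Cv1 = (-0.857143, 12.142857, 11.142857); divide by 12.142857 → v2 = (-0.070588, 1.000000, 0.917647)
Requested entry of v2: 78/85 = 0.91765

0.91765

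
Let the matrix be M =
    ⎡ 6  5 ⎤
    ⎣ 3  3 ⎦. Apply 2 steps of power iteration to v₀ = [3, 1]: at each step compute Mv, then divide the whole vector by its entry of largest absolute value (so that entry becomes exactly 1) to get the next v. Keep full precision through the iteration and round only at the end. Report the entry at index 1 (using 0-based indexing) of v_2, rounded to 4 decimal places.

0.5303

Mv0 = (23.00000, 12.00000); divide by 23.00000 → v1 = (1.00000, 0.52174)
Mv1 = (8.60870, 4.56522); divide by 8.60870 → v2 = (1.00000, 0.53030)
Requested entry of v2: 105/198 = 0.5303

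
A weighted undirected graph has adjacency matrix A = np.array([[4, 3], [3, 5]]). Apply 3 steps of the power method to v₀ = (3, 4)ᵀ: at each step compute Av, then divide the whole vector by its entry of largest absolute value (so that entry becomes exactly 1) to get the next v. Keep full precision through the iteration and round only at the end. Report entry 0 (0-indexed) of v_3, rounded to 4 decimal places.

Av0 = (24.00000, 29.00000); divide by 29.00000 → v1 = (0.82759, 1.00000)
Av1 = (6.31034, 7.48276); divide by 7.48276 → v2 = (0.84332, 1.00000)
Av2 = (6.37327, 7.52995); divide by 7.52995 → v3 = (0.84639, 1.00000)
Requested entry of v3: 1383/1634 = 0.8464

0.8464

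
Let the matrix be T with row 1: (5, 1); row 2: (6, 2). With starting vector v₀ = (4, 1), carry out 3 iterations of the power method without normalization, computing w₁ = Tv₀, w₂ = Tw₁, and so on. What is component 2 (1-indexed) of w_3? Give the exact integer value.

w1 = Tv₀ = (21, 26)
w2 = Tw1 = (131, 178)
w3 = Tw2 = (833, 1142)
The requested component of w3 is 1142.

1142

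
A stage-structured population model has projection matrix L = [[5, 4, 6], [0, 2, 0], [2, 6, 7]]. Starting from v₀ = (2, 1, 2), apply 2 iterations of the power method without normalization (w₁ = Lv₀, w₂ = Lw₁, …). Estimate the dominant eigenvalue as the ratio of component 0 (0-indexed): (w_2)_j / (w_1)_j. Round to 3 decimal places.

λ ≈ 10.846

w1 = Lv₀ = (26, 2, 24)
w2 = Lw1 = (282, 4, 232)
Ratio at component: 282 / 26 = 10.846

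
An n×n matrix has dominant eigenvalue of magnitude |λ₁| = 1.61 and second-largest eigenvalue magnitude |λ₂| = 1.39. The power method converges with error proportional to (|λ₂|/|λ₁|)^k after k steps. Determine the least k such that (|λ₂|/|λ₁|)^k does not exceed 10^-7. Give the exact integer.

110

|λ₂/λ₁| = 1.39/1.61 = 0.86335
Need k ≥ ln(10^-7) / ln(0.86335) = -16.1181 / -0.1469 ≈ 109.699
Smallest integer k satisfying the bound: 110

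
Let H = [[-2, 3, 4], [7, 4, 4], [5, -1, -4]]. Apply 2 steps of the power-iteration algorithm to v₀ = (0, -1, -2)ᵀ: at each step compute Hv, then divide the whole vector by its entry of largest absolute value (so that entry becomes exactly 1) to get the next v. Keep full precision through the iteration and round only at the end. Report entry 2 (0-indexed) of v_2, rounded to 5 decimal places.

Hv0 = (-11.000000, -12.000000, 9.000000); divide by -12.000000 → v1 = (0.916667, 1.000000, -0.750000)
Hv1 = (-1.833333, 7.416667, 6.583333); divide by 7.416667 → v2 = (-0.247191, 1.000000, 0.887640)
Requested entry of v2: -79/-89 = 0.88764

0.88764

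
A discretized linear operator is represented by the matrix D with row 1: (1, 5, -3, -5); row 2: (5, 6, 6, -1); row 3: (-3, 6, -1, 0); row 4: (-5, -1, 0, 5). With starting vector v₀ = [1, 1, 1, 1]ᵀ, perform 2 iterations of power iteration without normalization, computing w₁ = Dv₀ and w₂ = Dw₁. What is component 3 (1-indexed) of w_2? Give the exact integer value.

100

w1 = Dv₀ = (1·1 + 5·1 + (-3)·1 + (-5)·1; 5·1 + 6·1 + 6·1 + (-1)·1; (-3)·1 + 6·1 + (-1)·1 + 0·1; (-5)·1 + (-1)·1 + 0·1 + 5·1) = (-2, 16, 2, -1)
w2 = Dw1 = (1·(-2) + 5·16 + (-3)·2 + (-5)·(-1); 5·(-2) + 6·16 + 6·2 + (-1)·(-1); (-3)·(-2) + 6·16 + (-1)·2 + 0·(-1); (-5)·(-2) + (-1)·16 + 0·2 + 5·(-1)) = (77, 99, 100, -11)
The requested component of w2 is 100.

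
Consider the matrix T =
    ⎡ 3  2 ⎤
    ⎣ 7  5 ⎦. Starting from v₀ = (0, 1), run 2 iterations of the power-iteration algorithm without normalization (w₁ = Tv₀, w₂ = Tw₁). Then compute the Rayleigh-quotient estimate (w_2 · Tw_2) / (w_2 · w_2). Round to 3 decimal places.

w1 = Tv₀ = (3·0 + 2·1; 7·0 + 5·1) = (2, 5)
w2 = Tw1 = (3·2 + 2·5; 7·2 + 5·5) = (16, 39)
Tw2 = (126, 307)
w2·Tw2 = 16·126 + 39·307 = 13989; w2·w2 = 16·16 + 39·39 = 1777
λ ≈ 13989/1777 = 7.872

λ ≈ 7.872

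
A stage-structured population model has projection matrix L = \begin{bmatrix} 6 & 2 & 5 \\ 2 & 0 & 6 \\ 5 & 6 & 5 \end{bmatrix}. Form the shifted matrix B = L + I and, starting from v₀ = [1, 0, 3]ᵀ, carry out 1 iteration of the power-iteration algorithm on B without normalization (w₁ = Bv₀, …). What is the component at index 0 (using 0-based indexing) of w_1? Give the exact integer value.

22

B = L + I has rows (7, 2, 5); (2, 1, 6); (5, 6, 6)
w1 = Bv₀ = (7·1 + 2·0 + 5·3; 2·1 + 1·0 + 6·3; 5·1 + 6·0 + 6·3) = (22, 20, 23)
Requested component of w1: 22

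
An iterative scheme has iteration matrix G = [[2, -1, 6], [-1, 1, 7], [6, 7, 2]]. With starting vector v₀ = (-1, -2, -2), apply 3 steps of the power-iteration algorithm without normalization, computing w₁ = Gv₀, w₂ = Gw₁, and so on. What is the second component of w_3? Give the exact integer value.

w1 = Gv₀ = (2·(-1) + (-1)·(-2) + 6·(-2); (-1)·(-1) + 1·(-2) + 7·(-2); 6·(-1) + 7·(-2) + 2·(-2)) = (-12, -15, -24)
w2 = Gw1 = (2·(-12) + (-1)·(-15) + 6·(-24); (-1)·(-12) + 1·(-15) + 7·(-24); 6·(-12) + 7·(-15) + 2·(-24)) = (-153, -171, -225)
w3 = Gw2 = (-1485, -1593, -2565)
The requested component of w3 is -1593.

-1593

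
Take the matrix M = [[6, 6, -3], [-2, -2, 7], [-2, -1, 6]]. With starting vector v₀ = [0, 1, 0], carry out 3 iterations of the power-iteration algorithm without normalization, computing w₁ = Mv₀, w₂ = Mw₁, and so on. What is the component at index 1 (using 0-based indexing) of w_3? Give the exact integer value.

w1 = Mv₀ = (6, -2, -1)
w2 = Mw1 = (27, -15, -16)
w3 = Mw2 = (120, -136, -135)
The requested component of w3 is -136.

-136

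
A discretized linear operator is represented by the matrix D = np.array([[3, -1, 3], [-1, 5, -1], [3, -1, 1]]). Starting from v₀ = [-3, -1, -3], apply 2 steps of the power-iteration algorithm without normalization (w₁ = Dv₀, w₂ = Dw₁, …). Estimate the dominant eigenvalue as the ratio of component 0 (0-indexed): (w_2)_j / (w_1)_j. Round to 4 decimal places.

λ ≈ 5.0000

w1 = Dv₀ = (-17, 1, -11)
w2 = Dw1 = (-85, 33, -63)
Ratio at component: -85 / -17 = 5.0000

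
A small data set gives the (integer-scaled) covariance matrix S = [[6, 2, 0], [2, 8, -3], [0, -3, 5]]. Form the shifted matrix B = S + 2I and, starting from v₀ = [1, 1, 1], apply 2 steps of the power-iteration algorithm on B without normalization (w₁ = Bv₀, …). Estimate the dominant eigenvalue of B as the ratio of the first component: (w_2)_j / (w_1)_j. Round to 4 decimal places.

B = S + 2I has rows (8, 2, 0); (2, 10, -3); (0, -3, 7)
w1 = Bv₀ = (8·1 + 2·1 + 0·1; 2·1 + 10·1 + (-3)·1; 0·1 + (-3)·1 + 7·1) = (10, 9, 4)
w2 = Bw1 = (8·10 + 2·9 + 0·4; 2·10 + 10·9 + (-3)·4; 0·10 + (-3)·9 + 7·4) = (98, 98, 1)
Ratio: 98/10 = 9.8000

μ ≈ 9.8000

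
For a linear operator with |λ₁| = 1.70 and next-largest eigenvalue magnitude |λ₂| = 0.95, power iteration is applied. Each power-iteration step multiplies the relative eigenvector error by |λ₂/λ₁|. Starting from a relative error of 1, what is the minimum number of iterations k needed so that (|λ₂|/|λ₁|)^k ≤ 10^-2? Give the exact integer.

|λ₂/λ₁| = 0.95/1.70 = 0.55882
Need k ≥ ln(10^-2) / ln(0.55882) = -4.6052 / -0.5819 ≈ 7.914
Smallest integer k satisfying the bound: 8

8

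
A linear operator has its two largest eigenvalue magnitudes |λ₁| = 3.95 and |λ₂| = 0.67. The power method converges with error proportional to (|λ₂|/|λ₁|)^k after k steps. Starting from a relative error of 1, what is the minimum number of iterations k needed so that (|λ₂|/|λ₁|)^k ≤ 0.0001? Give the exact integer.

6

|λ₂/λ₁| = 0.67/3.95 = 0.16962
Need k ≥ ln(0.0001) / ln(0.16962) = -9.2103 / -1.7742 ≈ 5.191
Smallest integer k satisfying the bound: 6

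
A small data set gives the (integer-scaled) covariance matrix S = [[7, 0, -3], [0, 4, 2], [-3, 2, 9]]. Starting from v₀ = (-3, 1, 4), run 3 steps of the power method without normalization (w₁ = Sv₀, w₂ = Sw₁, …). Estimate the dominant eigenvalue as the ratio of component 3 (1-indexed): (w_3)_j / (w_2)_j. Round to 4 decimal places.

w1 = Sv₀ = (7·(-3) + 0·1 + (-3)·4; 0·(-3) + 4·1 + 2·4; (-3)·(-3) + 2·1 + 9·4) = (-33, 12, 47)
w2 = Sw1 = (7·(-33) + 0·12 + (-3)·47; 0·(-33) + 4·12 + 2·47; (-3)·(-33) + 2·12 + 9·47) = (-372, 142, 546)
w3 = Sw2 = (-4242, 1660, 6314)
Ratio at component: 6314 / 546 = 11.5641

11.5641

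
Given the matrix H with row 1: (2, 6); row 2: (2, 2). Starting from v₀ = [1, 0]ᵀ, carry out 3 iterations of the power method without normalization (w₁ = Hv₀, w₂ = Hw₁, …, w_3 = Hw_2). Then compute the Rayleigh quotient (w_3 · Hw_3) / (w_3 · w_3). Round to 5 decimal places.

λ ≈ 5.52941

w1 = Hv₀ = (2, 2)
w2 = Hw1 = (16, 8)
w3 = Hw2 = (80, 48)
Hw3 = (448, 256)
w3·Hw3 = 80·448 + 48·256 = 48128; w3·w3 = 80·80 + 48·48 = 8704
λ ≈ 48128/8704 = 5.52941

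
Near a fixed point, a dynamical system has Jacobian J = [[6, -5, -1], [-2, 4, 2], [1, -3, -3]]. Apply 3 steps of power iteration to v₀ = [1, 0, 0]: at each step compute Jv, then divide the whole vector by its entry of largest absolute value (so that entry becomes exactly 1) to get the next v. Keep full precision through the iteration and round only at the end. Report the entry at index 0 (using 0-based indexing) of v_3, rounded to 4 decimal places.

1.0000

Jv0 = (6.00000, -2.00000, 1.00000); divide by 6.00000 → v1 = (1.00000, -0.33333, 0.16667)
Jv1 = (7.50000, -3.00000, 1.50000); divide by 7.50000 → v2 = (1.00000, -0.40000, 0.20000)
Jv2 = (7.80000, -3.20000, 1.60000); divide by 7.80000 → v3 = (1.00000, -0.41026, 0.20513)
Requested entry of v3: 351/351 = 1.0000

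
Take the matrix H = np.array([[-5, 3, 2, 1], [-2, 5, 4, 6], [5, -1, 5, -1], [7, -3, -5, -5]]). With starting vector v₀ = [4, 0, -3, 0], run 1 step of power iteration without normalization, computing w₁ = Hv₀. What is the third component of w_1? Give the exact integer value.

5

w1 = Hv₀ = (-26, -20, 5, 43)
The requested component of w1 is 5.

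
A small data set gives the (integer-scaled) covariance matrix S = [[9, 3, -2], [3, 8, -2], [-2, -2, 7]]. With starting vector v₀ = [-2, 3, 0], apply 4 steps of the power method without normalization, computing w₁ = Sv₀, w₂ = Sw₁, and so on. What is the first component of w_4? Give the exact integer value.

5709

w1 = Sv₀ = (9·(-2) + 3·3 + (-2)·0; 3·(-2) + 8·3 + (-2)·0; (-2)·(-2) + (-2)·3 + 7·0) = (-9, 18, -2)
w2 = Sw1 = (9·(-9) + 3·18 + (-2)·(-2); 3·(-9) + 8·18 + (-2)·(-2); (-2)·(-9) + (-2)·18 + 7·(-2)) = (-23, 121, -32)
w3 = Sw2 = (220, 963, -420)
w4 = Sw3 = (5709, 9204, -5306)
The requested component of w4 is 5709.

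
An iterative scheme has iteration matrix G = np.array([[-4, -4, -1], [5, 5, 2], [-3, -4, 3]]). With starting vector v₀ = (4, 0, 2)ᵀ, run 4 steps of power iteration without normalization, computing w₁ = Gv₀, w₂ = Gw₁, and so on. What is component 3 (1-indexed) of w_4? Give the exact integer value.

w1 = Gv₀ = (-18, 24, -6)
w2 = Gw1 = (-18, 18, -60)
w3 = Gw2 = (60, -120, -198)
w4 = Gw3 = (438, -696, -294)
The requested component of w4 is -294.

-294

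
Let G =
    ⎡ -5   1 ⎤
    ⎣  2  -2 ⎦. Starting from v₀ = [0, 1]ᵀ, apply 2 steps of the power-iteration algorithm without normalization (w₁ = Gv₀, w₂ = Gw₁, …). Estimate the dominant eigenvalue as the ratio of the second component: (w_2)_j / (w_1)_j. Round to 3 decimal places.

w1 = Gv₀ = ((-5)·0 + 1·1; 2·0 + (-2)·1) = (1, -2)
w2 = Gw1 = ((-5)·1 + 1·(-2); 2·1 + (-2)·(-2)) = (-7, 6)
Ratio at component: 6 / -2 = -3.000

-3.000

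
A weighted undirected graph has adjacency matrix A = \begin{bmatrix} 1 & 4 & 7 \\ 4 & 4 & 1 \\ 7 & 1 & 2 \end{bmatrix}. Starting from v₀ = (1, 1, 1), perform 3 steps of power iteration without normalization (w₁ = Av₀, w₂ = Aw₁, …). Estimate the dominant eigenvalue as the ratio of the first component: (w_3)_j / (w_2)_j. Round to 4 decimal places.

w1 = Av₀ = (1·1 + 4·1 + 7·1; 4·1 + 4·1 + 1·1; 7·1 + 1·1 + 2·1) = (12, 9, 10)
w2 = Aw1 = (1·12 + 4·9 + 7·10; 4·12 + 4·9 + 1·10; 7·12 + 1·9 + 2·10) = (118, 94, 113)
w3 = Aw2 = (1285, 961, 1146)
Ratio at component: 1285 / 118 = 10.8898

λ ≈ 10.8898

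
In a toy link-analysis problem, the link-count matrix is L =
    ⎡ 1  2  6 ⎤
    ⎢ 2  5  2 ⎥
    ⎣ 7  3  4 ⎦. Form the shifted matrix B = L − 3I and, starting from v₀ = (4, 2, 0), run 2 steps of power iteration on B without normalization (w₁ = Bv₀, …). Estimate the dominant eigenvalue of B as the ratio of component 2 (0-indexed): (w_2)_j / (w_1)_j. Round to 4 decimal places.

B = L − 3I has rows (-2, 2, 6); (2, 2, 2); (7, 3, 1)
w1 = Bv₀ = ((-2)·4 + 2·2 + 6·0; 2·4 + 2·2 + 2·0; 7·4 + 3·2 + 1·0) = (-4, 12, 34)
w2 = Bw1 = ((-2)·(-4) + 2·12 + 6·34; 2·(-4) + 2·12 + 2·34; 7·(-4) + 3·12 + 1·34) = (236, 84, 42)
Ratio: 42/34 = 1.2353

μ ≈ 1.2353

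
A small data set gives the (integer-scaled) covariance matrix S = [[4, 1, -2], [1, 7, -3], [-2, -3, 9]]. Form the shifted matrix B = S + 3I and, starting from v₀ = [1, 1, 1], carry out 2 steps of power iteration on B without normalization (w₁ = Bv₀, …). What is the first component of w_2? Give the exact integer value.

B = S + 3I has rows (7, 1, -2); (1, 10, -3); (-2, -3, 12)
w1 = Bv₀ = (6, 8, 7)
w2 = Bw1 = (36, 65, 48)
Requested component of w2: 36

36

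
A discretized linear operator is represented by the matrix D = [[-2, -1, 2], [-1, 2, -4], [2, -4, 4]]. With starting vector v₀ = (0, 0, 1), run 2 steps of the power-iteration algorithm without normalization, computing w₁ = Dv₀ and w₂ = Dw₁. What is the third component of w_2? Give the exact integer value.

w1 = Dv₀ = ((-2)·0 + (-1)·0 + 2·1; (-1)·0 + 2·0 + (-4)·1; 2·0 + (-4)·0 + 4·1) = (2, -4, 4)
w2 = Dw1 = ((-2)·2 + (-1)·(-4) + 2·4; (-1)·2 + 2·(-4) + (-4)·4; 2·2 + (-4)·(-4) + 4·4) = (8, -26, 36)
The requested component of w2 is 36.

36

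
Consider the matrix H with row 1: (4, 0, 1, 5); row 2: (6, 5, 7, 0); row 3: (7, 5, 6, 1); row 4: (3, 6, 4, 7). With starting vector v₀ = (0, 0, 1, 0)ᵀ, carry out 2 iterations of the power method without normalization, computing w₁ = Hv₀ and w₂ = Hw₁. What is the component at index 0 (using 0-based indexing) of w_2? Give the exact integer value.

30

w1 = Hv₀ = (1, 7, 6, 4)
w2 = Hw1 = (30, 83, 82, 97)
The requested component of w2 is 30.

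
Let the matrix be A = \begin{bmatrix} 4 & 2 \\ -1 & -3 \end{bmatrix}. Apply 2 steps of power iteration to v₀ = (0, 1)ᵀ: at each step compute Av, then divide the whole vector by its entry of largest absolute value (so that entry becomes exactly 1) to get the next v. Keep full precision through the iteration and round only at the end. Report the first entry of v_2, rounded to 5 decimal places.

0.28571

Av0 = (2.000000, -3.000000); divide by -3.000000 → v1 = (-0.666667, 1.000000)
Av1 = (-0.666667, -2.333333); divide by -2.333333 → v2 = (0.285714, 1.000000)
Requested entry of v2: 2/7 = 0.28571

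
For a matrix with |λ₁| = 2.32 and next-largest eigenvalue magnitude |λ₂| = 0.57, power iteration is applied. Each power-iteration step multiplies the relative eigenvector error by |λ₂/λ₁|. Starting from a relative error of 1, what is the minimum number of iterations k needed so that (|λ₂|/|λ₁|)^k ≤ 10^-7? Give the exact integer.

12

|λ₂/λ₁| = 0.57/2.32 = 0.24569
Need k ≥ ln(10^-7) / ln(0.24569) = -16.1181 / -1.4037 ≈ 11.483
Smallest integer k satisfying the bound: 12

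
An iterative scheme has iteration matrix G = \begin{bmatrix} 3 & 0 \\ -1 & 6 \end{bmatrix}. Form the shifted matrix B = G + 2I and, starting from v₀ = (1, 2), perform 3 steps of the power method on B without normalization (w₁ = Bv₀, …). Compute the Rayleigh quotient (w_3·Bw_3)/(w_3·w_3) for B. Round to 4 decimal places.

7.8056

B = G + 2I has rows (5, 0); (-1, 8)
w1 = Bv₀ = (5·1 + 0·2; (-1)·1 + 8·2) = (5, 15)
w2 = Bw1 = (5·5 + 0·15; (-1)·5 + 8·15) = (25, 115)
w3 = Bw2 = (125, 895)
Bw3 = (625, 7035)
w3·Bw3 = 6374450; w3·w3 = 816650; μ ≈ 6374450/816650 = 7.8056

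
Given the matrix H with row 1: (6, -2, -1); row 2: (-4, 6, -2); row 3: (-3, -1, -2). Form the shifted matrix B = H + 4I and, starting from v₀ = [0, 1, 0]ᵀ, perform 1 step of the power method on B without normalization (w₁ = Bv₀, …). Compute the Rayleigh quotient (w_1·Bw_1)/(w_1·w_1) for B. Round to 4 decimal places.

11.2762

B = H + 4I has rows (10, -2, -1); (-4, 10, -2); (-3, -1, 2)
w1 = Bv₀ = (-2, 10, -1)
Bw1 = (-39, 110, -6)
w1·Bw1 = 1184; w1·w1 = 105; μ ≈ 1184/105 = 11.2762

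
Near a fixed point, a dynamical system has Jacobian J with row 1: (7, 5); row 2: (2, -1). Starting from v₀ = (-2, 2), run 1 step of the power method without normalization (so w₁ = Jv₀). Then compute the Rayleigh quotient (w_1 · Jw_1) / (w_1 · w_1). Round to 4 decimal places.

λ ≈ 4.6923

w1 = Jv₀ = (7·(-2) + 5·2; 2·(-2) + (-1)·2) = (-4, -6)
Jw1 = (-58, -2)
w1·Jw1 = (-4)·(-58) + (-6)·(-2) = 244; w1·w1 = (-4)·(-4) + (-6)·(-6) = 52
λ ≈ 244/52 = 4.6923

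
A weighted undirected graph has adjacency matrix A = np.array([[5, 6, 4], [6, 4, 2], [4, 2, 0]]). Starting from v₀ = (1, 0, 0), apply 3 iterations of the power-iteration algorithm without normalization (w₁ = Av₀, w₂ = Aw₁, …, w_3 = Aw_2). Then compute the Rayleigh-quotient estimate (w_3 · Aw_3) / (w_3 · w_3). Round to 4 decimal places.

w1 = Av₀ = (5, 6, 4)
w2 = Aw1 = (77, 62, 32)
w3 = Aw2 = (885, 774, 432)
Aw3 = (10797, 9270, 5088)
w3·Aw3 = 885·10797 + 774·9270 + 432·5088 = 18928341; w3·w3 = 885·885 + 774·774 + 432·432 = 1568925
λ ≈ 18928341/1568925 = 12.0645

λ ≈ 12.0645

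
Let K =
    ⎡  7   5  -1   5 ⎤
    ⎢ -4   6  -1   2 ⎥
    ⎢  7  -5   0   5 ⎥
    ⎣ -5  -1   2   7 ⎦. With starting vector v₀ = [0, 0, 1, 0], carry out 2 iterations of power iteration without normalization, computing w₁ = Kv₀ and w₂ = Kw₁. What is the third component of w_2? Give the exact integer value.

w1 = Kv₀ = (7·0 + 5·0 + (-1)·1 + 5·0; (-4)·0 + 6·0 + (-1)·1 + 2·0; 7·0 + (-5)·0 + 0·1 + 5·0; (-5)·0 + (-1)·0 + 2·1 + 7·0) = (-1, -1, 0, 2)
w2 = Kw1 = (7·(-1) + 5·(-1) + (-1)·0 + 5·2; (-4)·(-1) + 6·(-1) + (-1)·0 + 2·2; 7·(-1) + (-5)·(-1) + 0·0 + 5·2; (-5)·(-1) + (-1)·(-1) + 2·0 + 7·2) = (-2, 2, 8, 20)
The requested component of w2 is 8.

8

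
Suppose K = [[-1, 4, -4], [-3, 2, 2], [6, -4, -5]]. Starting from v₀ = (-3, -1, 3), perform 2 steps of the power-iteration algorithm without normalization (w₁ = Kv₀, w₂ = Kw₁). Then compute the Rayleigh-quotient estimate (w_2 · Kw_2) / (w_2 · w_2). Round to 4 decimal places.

w1 = Kv₀ = ((-1)·(-3) + 4·(-1) + (-4)·3; (-3)·(-3) + 2·(-1) + 2·3; 6·(-3) + (-4)·(-1) + (-5)·3) = (-13, 13, -29)
w2 = Kw1 = ((-1)·(-13) + 4·13 + (-4)·(-29); (-3)·(-13) + 2·13 + 2·(-29); 6·(-13) + (-4)·13 + (-5)·(-29)) = (181, 7, 15)
Kw2 = (-213, -499, 983)
w2·Kw2 = 181·(-213) + 7·(-499) + 15·983 = -27301; w2·w2 = 181·181 + 7·7 + 15·15 = 33035
λ ≈ -27301/33035 = -0.8264

-0.8264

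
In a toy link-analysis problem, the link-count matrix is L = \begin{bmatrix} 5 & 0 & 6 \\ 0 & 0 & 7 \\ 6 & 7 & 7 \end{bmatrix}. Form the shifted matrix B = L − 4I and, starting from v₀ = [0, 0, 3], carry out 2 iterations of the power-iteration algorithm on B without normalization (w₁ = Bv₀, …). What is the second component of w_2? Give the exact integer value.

-21

B = L − 4I has rows (1, 0, 6); (0, -4, 7); (6, 7, 3)
w1 = Bv₀ = (1·0 + 0·0 + 6·3; 0·0 + (-4)·0 + 7·3; 6·0 + 7·0 + 3·3) = (18, 21, 9)
w2 = Bw1 = (1·18 + 0·21 + 6·9; 0·18 + (-4)·21 + 7·9; 6·18 + 7·21 + 3·9) = (72, -21, 282)
Requested component of w2: -21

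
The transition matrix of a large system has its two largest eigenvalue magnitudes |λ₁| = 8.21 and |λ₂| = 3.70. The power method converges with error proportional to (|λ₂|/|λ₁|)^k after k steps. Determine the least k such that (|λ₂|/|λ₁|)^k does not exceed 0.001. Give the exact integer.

|λ₂/λ₁| = 3.70/8.21 = 0.45067
Need k ≥ ln(0.001) / ln(0.45067) = -6.9078 / -0.7970 ≈ 8.667
Smallest integer k satisfying the bound: 9

9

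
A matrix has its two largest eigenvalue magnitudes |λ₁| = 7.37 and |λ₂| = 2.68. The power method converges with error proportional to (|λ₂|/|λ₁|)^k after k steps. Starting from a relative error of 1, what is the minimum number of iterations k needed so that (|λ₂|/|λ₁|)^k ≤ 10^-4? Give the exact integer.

|λ₂/λ₁| = 2.68/7.37 = 0.36364
Need k ≥ ln(10^-4) / ln(0.36364) = -9.2103 / -1.0116 ≈ 9.105
Smallest integer k satisfying the bound: 10

10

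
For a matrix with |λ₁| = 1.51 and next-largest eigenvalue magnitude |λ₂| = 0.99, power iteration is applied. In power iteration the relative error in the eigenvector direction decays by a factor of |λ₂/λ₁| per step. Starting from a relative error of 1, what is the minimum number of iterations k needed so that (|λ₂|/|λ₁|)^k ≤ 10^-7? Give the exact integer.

39

|λ₂/λ₁| = 0.99/1.51 = 0.65563
Need k ≥ ln(10^-7) / ln(0.65563) = -16.1181 / -0.4222 ≈ 38.180
Smallest integer k satisfying the bound: 39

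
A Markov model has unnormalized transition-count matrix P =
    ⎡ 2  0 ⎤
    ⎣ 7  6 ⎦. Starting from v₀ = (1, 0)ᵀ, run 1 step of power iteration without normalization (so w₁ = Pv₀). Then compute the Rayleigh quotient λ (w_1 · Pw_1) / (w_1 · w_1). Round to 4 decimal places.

w1 = Pv₀ = (2·1 + 0·0; 7·1 + 6·0) = (2, 7)
Pw1 = (4, 56)
w1·Pw1 = 2·4 + 7·56 = 400; w1·w1 = 2·2 + 7·7 = 53
λ ≈ 400/53 = 7.5472

λ ≈ 7.5472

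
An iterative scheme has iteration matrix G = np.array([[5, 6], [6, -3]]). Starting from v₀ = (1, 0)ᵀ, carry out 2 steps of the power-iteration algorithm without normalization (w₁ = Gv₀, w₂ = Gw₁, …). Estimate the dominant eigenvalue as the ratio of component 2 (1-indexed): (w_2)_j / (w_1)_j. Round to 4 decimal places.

w1 = Gv₀ = (5, 6)
w2 = Gw1 = (61, 12)
Ratio at component: 12 / 6 = 2.0000

2.0000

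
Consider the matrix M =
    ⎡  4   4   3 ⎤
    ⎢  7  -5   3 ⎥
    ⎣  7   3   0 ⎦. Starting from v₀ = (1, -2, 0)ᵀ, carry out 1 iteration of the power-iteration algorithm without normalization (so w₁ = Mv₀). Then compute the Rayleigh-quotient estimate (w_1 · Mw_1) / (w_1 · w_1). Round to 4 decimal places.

w1 = Mv₀ = (4·1 + 4·(-2) + 3·0; 7·1 + (-5)·(-2) + 3·0; 7·1 + 3·(-2) + 0·0) = (-4, 17, 1)
Mw1 = (55, -110, 23)
w1·Mw1 = (-4)·55 + 17·(-110) + 1·23 = -2067; w1·w1 = (-4)·(-4) + 17·17 + 1·1 = 306
λ ≈ -2067/306 = -6.7549

λ ≈ -6.7549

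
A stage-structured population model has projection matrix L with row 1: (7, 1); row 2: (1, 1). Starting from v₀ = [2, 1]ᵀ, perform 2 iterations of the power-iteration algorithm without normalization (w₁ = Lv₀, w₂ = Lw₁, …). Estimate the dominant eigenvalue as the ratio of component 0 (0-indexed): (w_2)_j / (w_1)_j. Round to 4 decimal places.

7.2000

w1 = Lv₀ = (15, 3)
w2 = Lw1 = (108, 18)
Ratio at component: 108 / 15 = 7.2000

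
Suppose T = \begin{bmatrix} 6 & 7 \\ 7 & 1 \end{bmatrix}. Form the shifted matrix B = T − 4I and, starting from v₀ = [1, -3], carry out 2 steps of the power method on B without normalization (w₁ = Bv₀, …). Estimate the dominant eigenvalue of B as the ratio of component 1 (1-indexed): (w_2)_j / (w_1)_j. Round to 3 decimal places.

μ ≈ -3.895

B = T − 4I has rows (2, 7); (7, -3)
w1 = Bv₀ = (2·1 + 7·(-3); 7·1 + (-3)·(-3)) = (-19, 16)
w2 = Bw1 = (2·(-19) + 7·16; 7·(-19) + (-3)·16) = (74, -181)
Ratio: 74/-19 = -3.895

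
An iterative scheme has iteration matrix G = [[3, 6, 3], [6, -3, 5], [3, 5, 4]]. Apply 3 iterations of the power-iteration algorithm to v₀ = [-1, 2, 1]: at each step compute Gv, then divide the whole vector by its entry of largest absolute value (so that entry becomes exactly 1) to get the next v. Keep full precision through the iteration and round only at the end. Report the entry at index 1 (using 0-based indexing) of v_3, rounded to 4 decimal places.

-0.0516

Gv0 = (12.00000, -7.00000, 11.00000); divide by 12.00000 → v1 = (1.00000, -0.58333, 0.91667)
Gv1 = (2.25000, 12.33333, 3.75000); divide by 12.33333 → v2 = (0.18243, 1.00000, 0.30405)
Gv2 = (7.45946, -0.38514, 6.76351); divide by 7.45946 → v3 = (1.00000, -0.05163, 0.90670)
Requested entry of v3: -57/1104 = -0.0516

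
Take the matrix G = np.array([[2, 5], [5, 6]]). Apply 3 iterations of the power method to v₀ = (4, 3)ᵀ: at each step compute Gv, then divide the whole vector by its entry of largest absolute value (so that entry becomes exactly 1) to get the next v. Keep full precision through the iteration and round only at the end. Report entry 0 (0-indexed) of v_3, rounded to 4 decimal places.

Gv0 = (23.00000, 38.00000); divide by 38.00000 → v1 = (0.60526, 1.00000)
Gv1 = (6.21053, 9.02632); divide by 9.02632 → v2 = (0.68805, 1.00000)
Gv2 = (6.37609, 9.44023); divide by 9.44023 → v3 = (0.67542, 1.00000)
Requested entry of v3: 2187/3238 = 0.6754

0.6754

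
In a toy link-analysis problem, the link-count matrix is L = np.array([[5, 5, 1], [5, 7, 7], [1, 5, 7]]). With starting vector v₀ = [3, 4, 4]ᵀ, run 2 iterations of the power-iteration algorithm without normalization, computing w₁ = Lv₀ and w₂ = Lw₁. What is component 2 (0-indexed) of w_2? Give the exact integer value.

w1 = Lv₀ = (39, 71, 51)
w2 = Lw1 = (601, 1049, 751)
The requested component of w2 is 751.

751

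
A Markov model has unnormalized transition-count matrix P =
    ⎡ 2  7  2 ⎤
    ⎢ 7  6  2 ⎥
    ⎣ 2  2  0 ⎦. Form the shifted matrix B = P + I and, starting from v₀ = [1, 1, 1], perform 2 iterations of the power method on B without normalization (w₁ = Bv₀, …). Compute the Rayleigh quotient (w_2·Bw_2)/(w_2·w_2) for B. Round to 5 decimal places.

B = P + I has rows (3, 7, 2); (7, 7, 2); (2, 2, 1)
w1 = Bv₀ = (3·1 + 7·1 + 2·1; 7·1 + 7·1 + 2·1; 2·1 + 2·1 + 1·1) = (12, 16, 5)
w2 = Bw1 = (3·12 + 7·16 + 2·5; 7·12 + 7·16 + 2·5; 2·12 + 2·16 + 1·5) = (158, 206, 61)
Bw2 = (2038, 2670, 789)
w2·Bw2 = 920153; w2·w2 = 71121; μ ≈ 920153/71121 = 12.93785

μ ≈ 12.93785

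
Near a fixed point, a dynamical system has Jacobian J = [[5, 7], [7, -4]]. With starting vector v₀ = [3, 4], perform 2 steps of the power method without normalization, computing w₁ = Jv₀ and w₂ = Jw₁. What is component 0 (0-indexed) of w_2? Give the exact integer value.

250

w1 = Jv₀ = (5·3 + 7·4; 7·3 + (-4)·4) = (43, 5)
w2 = Jw1 = (5·43 + 7·5; 7·43 + (-4)·5) = (250, 281)
The requested component of w2 is 250.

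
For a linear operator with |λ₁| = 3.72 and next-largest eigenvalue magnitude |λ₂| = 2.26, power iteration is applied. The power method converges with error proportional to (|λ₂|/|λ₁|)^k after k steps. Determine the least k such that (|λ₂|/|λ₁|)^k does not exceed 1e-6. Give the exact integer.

28

|λ₂/λ₁| = 2.26/3.72 = 0.60753
Need k ≥ ln(1e-6) / ln(0.60753) = -13.8155 / -0.4984 ≈ 27.722
Smallest integer k satisfying the bound: 28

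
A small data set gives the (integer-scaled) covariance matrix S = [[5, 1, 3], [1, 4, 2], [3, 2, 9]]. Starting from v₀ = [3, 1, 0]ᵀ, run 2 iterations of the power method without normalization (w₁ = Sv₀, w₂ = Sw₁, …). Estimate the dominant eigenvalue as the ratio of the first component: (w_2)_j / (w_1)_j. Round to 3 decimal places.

7.500

w1 = Sv₀ = (16, 7, 11)
w2 = Sw1 = (120, 66, 161)
Ratio at component: 120 / 16 = 7.500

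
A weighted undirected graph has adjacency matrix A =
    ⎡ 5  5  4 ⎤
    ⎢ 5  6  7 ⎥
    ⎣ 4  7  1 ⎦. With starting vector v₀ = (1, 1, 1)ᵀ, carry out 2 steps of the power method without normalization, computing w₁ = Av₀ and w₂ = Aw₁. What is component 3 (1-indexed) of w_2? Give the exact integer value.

194

w1 = Av₀ = (5·1 + 5·1 + 4·1; 5·1 + 6·1 + 7·1; 4·1 + 7·1 + 1·1) = (14, 18, 12)
w2 = Aw1 = (5·14 + 5·18 + 4·12; 5·14 + 6·18 + 7·12; 4·14 + 7·18 + 1·12) = (208, 262, 194)
The requested component of w2 is 194.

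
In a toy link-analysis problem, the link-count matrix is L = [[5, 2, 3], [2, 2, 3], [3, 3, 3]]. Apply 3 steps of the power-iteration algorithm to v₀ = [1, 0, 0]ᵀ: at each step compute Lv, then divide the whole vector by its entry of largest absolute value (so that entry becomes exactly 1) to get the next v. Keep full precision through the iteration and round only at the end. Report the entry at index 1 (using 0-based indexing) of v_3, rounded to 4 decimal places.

0.6503

Lv0 = (5.00000, 2.00000, 3.00000); divide by 5.00000 → v1 = (1.00000, 0.40000, 0.60000)
Lv1 = (7.60000, 4.60000, 6.00000); divide by 7.60000 → v2 = (1.00000, 0.60526, 0.78947)
Lv2 = (8.57895, 5.57895, 7.18421); divide by 8.57895 → v3 = (1.00000, 0.65031, 0.83742)
Requested entry of v3: 212/326 = 0.6503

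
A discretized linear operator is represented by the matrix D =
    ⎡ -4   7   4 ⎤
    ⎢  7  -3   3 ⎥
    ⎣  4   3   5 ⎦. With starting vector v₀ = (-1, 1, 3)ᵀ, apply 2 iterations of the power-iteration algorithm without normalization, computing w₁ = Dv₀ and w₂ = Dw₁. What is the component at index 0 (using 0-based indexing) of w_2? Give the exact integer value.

w1 = Dv₀ = ((-4)·(-1) + 7·1 + 4·3; 7·(-1) + (-3)·1 + 3·3; 4·(-1) + 3·1 + 5·3) = (23, -1, 14)
w2 = Dw1 = ((-4)·23 + 7·(-1) + 4·14; 7·23 + (-3)·(-1) + 3·14; 4·23 + 3·(-1) + 5·14) = (-43, 206, 159)
The requested component of w2 is -43.

-43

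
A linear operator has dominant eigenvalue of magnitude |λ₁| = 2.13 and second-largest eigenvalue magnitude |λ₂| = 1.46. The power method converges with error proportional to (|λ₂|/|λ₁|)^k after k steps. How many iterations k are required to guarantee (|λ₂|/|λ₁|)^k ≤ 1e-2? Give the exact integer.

13

|λ₂/λ₁| = 1.46/2.13 = 0.68545
Need k ≥ ln(1e-2) / ln(0.68545) = -4.6052 / -0.3777 ≈ 12.193
Smallest integer k satisfying the bound: 13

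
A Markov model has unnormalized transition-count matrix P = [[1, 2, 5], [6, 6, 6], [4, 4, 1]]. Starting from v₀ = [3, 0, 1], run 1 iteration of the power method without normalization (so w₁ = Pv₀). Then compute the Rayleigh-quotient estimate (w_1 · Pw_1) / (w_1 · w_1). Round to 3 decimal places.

w1 = Pv₀ = (1·3 + 2·0 + 5·1; 6·3 + 6·0 + 6·1; 4·3 + 4·0 + 1·1) = (8, 24, 13)
Pw1 = (121, 270, 141)
w1·Pw1 = 8·121 + 24·270 + 13·141 = 9281; w1·w1 = 8·8 + 24·24 + 13·13 = 809
λ ≈ 9281/809 = 11.472

11.472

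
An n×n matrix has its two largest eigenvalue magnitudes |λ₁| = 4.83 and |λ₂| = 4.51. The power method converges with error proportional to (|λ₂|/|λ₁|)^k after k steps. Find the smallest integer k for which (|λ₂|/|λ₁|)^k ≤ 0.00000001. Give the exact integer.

269

|λ₂/λ₁| = 4.51/4.83 = 0.93375
Need k ≥ ln(0.00000001) / ln(0.93375) = -18.4207 / -0.0685 ≈ 268.722
Smallest integer k satisfying the bound: 269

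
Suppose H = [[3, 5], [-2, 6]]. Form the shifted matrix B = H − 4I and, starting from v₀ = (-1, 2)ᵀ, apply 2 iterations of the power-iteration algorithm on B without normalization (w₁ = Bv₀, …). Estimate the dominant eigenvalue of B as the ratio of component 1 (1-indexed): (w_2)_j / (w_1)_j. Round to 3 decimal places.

μ ≈ 1.727

B = H − 4I has rows (-1, 5); (-2, 2)
w1 = Bv₀ = (11, 6)
w2 = Bw1 = (19, -10)
Ratio: 19/11 = 1.727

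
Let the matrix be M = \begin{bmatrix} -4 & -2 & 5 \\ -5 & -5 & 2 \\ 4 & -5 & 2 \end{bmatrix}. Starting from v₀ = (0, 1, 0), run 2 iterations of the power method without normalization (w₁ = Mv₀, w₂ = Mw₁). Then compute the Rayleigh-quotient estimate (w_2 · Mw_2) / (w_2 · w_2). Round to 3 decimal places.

λ ≈ -4.100

w1 = Mv₀ = (-2, -5, -5)
w2 = Mw1 = (-7, 25, 7)
Mw2 = (13, -76, -139)
w2·Mw2 = (-7)·13 + 25·(-76) + 7·(-139) = -2964; w2·w2 = (-7)·(-7) + 25·25 + 7·7 = 723
λ ≈ -2964/723 = -4.100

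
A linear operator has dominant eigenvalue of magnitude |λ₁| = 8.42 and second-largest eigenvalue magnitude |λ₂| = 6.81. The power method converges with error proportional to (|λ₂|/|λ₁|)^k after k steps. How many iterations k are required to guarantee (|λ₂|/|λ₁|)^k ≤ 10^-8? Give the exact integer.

87

|λ₂/λ₁| = 6.81/8.42 = 0.80879
Need k ≥ ln(10^-8) / ln(0.80879) = -18.4207 / -0.2122 ≈ 86.801
Smallest integer k satisfying the bound: 87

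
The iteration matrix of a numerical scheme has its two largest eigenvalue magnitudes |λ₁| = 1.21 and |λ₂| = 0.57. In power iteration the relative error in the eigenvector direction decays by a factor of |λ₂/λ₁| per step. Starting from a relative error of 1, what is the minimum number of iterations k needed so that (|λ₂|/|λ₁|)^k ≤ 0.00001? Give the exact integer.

|λ₂/λ₁| = 0.57/1.21 = 0.47107
Need k ≥ ln(0.00001) / ln(0.47107) = -11.5129 / -0.7527 ≈ 15.295
Smallest integer k satisfying the bound: 16

16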